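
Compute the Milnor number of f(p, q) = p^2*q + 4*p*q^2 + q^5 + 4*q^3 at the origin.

6

The Hessian of f at 0 is [[0, 0], [0, 0]] with rank 0, so corank 2. A Groebner basis of the Jacobian ideal J(f) in C{p,q} is {p^2/5 + q^4 - 4*q^2/5, p^3 + 8*q^3, p*q + 2*q^2}; counting standard monomials gives mu = 6. Corank 2; j^3 = q*(p + 2*q)^2 has shape L^2 M (L != M), so D-series; mu = 6 gives D_6.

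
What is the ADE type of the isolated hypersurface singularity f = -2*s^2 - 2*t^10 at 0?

A9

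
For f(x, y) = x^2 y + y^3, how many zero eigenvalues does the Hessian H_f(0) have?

2

The Hessian at 0 is [[0, 0], [0, 0]] of rank 0; hence corank 2.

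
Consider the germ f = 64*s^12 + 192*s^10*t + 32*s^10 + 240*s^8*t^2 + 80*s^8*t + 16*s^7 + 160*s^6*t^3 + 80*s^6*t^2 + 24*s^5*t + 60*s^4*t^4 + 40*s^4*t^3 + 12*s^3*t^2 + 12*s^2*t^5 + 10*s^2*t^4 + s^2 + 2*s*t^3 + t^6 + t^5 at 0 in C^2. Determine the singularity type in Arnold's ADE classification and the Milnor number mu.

The Hessian of f at 0 has rank 1. Corank 1: A-series; mu = 4 gives A_4.

Type A_4, Milnor number mu = 4.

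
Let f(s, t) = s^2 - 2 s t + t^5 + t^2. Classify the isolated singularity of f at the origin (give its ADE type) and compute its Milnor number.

Type A4, Milnor number mu = 4.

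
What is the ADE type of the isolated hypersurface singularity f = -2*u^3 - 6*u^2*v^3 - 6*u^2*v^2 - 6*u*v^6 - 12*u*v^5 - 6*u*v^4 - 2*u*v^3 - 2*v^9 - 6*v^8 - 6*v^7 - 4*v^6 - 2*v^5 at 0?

E_{7}

The Hessian of f at 0 has rank 0. Corank 2; j^3 = -2*u^3 is a perfect cube, so E-series; the 4-jet and mu = 7 give E_7.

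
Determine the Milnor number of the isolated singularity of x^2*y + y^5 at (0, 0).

6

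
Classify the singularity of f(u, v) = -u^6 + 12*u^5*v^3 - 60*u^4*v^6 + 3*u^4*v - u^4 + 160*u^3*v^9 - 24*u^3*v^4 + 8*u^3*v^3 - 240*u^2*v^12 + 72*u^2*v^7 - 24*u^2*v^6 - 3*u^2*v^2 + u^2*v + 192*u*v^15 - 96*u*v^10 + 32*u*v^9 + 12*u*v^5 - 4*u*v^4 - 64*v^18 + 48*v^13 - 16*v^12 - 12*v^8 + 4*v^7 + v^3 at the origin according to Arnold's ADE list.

D4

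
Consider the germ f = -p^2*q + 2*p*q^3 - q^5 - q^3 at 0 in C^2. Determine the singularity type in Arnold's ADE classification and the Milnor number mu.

Type D_{4}, Milnor number mu = 4.

The Hessian of f at 0 has rank 0. Corank 2; j^3 = -q*(p^2 + q^2) splits into three distinct lines over C (the quadratic factor has nonzero discriminant), so D_4.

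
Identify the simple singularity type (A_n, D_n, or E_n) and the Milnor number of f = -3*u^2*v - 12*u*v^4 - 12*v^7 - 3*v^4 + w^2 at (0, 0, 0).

The Hessian of f at 0 has rank 1. Corank 2; j^3 = -3*u^2*v has shape L^2 M (L != M), so D-series; mu = 5 gives D_5.

Type D_{5}, Milnor number mu = 5.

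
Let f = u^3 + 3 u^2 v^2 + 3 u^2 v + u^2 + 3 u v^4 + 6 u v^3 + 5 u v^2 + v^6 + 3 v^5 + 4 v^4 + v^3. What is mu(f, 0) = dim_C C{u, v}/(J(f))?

The Hessian of f at 0 is [[2, 0], [0, 0]] with rank 1, so corank 1. A Groebner basis of the Jacobian ideal J(f) in C{u,v} is {v^2, u}; counting standard monomials gives mu = 2. Corank 1: A-series; mu = 2 gives A_2.

2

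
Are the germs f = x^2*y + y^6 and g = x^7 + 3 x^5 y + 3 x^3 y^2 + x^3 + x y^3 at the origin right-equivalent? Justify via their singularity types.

The Hessian of f at 0 has rank 0. Corank 2; j^3 = x^2*y has shape L^2 M (L != M), so D-series; mu = 7 gives D_7. The Hessian of g at 0 has rank 0. Corank 2; j^3 = x^3 is a perfect cube, so E-series; the 4-jet and mu = 7 give E_7. f is D_7 but g is E_7, hence not right-equivalent.

No.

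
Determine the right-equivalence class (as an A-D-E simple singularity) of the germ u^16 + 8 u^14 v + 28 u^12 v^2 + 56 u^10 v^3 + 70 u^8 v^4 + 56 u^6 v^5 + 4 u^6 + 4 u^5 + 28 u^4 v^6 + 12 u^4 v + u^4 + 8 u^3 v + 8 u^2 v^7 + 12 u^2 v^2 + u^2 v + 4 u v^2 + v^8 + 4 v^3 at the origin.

D9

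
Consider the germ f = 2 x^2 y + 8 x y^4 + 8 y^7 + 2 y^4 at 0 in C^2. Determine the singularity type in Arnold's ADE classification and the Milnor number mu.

The Hessian of f at 0 has rank 0. Corank 2; j^3 = 2*x^2*y has shape L^2 M (L != M), so D-series; mu = 5 gives D_5.

Type D_{5}, Milnor number mu = 5.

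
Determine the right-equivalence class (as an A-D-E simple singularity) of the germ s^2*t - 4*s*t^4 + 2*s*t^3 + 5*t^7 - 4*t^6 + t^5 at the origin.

D_8

The Hessian of f at 0 has rank 0. Corank 2; j^3 = s^2*t has shape L^2 M (L != M), so D-series; mu = 8 gives D_8.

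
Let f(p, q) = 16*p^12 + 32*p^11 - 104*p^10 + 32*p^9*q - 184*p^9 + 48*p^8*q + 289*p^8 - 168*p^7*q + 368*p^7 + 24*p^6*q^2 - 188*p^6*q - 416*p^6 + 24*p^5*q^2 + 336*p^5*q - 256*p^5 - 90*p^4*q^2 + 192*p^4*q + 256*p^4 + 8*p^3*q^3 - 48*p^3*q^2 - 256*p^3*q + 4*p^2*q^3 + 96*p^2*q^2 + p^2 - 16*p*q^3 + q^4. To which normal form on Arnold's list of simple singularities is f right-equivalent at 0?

The Hessian of f at 0 is [[2, 0], [0, 0]] with rank 1, so corank 1. A Groebner basis of the Jacobian ideal J(f) in C{p,q} is {q^3, p}; counting standard monomials gives mu = 3. Corank 1: A-series; mu = 3 gives A_3.

A_{3}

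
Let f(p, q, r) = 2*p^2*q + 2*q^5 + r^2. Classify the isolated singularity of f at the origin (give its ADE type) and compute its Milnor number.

Type D6, Milnor number mu = 6.

The Hessian of f at 0 has rank 1. Corank 2; j^3 = 2*p^2*q has shape L^2 M (L != M), so D-series; mu = 6 gives D_6.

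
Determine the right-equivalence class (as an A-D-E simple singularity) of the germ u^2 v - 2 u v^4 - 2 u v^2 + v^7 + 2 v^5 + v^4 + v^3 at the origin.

D_5

The Hessian of f at 0 has rank 0. Corank 2; j^3 = v*(u - v)^2 has shape L^2 M (L != M), so D-series; mu = 5 gives D_5.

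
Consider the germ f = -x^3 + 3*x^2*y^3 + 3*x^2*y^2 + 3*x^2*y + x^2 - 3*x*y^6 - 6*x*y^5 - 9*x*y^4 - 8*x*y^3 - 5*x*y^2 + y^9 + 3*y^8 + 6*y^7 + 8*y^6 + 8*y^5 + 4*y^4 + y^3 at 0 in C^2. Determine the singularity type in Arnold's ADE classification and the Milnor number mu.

The Hessian of f at 0 is [[2, 0], [0, 0]] with rank 1, so corank 1. A Groebner basis of the Jacobian ideal J(f) in C{x,y} is {y^2, x}; counting standard monomials gives mu = 2. Corank 1: A-series; mu = 2 gives A_2.

Type A2, Milnor number mu = 2.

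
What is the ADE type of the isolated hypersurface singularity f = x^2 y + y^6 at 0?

The Hessian of f at 0 is [[0, 0], [0, 0]] with rank 0, so corank 2. A Groebner basis of the Jacobian ideal J(f) in C{x,y} is {x^2/6 + y^5, x^3, x*y}; counting standard monomials gives mu = 7. Corank 2; j^3 = x^2*y has shape L^2 M (L != M), so D-series; mu = 7 gives D_7.

D_7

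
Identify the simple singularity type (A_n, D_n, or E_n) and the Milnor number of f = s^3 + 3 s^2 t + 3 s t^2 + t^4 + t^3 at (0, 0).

The Hessian of f at 0 is [[0, 0], [0, 0]] with rank 0, so corank 2. A Groebner basis of the Jacobian ideal J(f) in C{s,t} is {t^3, s^2 + 2*s*t + t^2}; counting standard monomials gives mu = 6. Corank 2; j^3 = (s + t)^3 is a perfect cube, so E-series; the 4-jet and mu = 6 give E_6.

Type E_{6}, Milnor number mu = 6.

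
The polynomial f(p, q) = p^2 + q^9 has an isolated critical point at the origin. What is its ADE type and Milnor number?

Type A8, Milnor number mu = 8.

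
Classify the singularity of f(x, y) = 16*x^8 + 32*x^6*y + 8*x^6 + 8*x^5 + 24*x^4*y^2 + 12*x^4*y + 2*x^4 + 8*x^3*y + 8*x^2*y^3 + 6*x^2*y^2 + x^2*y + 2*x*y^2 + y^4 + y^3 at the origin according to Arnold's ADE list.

D_{5}

The Hessian of f at 0 has rank 0. Corank 2; j^3 = y*(x + y)^2 has shape L^2 M (L != M), so D-series; mu = 5 gives D_5.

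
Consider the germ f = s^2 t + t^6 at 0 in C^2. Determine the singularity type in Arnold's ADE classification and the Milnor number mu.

Type D_{7}, Milnor number mu = 7.

The Hessian of f at 0 has rank 0. Corank 2; j^3 = s^2*t has shape L^2 M (L != M), so D-series; mu = 7 gives D_7.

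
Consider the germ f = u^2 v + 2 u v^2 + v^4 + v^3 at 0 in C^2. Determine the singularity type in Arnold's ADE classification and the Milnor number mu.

The Hessian of f at 0 has rank 0. Corank 2; j^3 = v*(u + v)^2 has shape L^2 M (L != M), so D-series; mu = 5 gives D_5.

Type D5, Milnor number mu = 5.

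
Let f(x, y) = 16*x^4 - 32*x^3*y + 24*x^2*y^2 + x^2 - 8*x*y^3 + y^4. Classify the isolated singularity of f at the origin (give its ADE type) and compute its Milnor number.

Type A_{3}, Milnor number mu = 3.

The Hessian of f at 0 has rank 1. Corank 1: A-series; mu = 3 gives A_3.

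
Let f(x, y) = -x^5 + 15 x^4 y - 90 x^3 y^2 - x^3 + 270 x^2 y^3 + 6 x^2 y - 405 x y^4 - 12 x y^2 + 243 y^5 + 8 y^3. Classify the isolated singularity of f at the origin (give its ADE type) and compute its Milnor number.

Type E_{8}, Milnor number mu = 8.

The Hessian of f at 0 has rank 0. Corank 2; j^3 = -(x - 2*y)^3 is a perfect cube, so E-series; the 5-jet and mu = 8 give E_8.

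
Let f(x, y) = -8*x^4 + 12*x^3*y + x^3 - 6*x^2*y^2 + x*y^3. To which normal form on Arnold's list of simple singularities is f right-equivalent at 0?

E_{7}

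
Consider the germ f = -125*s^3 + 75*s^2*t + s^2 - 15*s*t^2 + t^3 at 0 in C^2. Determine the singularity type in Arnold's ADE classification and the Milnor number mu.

The Hessian of f at 0 is [[2, 0], [0, 0]] with rank 1, so corank 1. A Groebner basis of the Jacobian ideal J(f) in C{s,t} is {t^2, s}; counting standard monomials gives mu = 2. Corank 1: A-series; mu = 2 gives A_2.

Type A_2, Milnor number mu = 2.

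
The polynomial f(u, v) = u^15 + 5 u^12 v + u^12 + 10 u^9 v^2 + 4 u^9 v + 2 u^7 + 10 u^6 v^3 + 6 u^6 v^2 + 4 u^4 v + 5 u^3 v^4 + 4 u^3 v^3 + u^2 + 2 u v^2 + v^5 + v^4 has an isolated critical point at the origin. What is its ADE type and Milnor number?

The Hessian of f at 0 is [[2, 0], [0, 0]] with rank 1, so corank 1. A Groebner basis of the Jacobian ideal J(f) in C{u,v} is {u^2, u + v^2}; counting standard monomials gives mu = 4. Corank 1: A-series; mu = 4 gives A_4.

Type A4, Milnor number mu = 4.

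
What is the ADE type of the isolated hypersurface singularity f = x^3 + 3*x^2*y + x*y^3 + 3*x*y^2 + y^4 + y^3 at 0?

The Hessian of f at 0 has rank 0. Corank 2; j^3 = (x + y)^3 is a perfect cube, so E-series; the 4-jet and mu = 7 give E_7.

E_7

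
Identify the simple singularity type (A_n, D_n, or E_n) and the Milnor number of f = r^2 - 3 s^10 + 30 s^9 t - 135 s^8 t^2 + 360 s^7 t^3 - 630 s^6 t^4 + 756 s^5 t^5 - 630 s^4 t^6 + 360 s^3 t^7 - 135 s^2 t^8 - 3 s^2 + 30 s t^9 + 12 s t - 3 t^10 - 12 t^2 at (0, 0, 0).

The Hessian of f at 0 has rank 2. Corank 1: A-series; mu = 9 gives A_9.

Type A_9, Milnor number mu = 9.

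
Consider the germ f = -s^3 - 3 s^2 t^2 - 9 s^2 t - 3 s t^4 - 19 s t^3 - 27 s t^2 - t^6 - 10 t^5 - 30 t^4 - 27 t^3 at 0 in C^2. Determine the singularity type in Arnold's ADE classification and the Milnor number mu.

The Hessian of f at 0 has rank 0. Corank 2; j^3 = -(s + 3*t)^3 is a perfect cube, so E-series; the 4-jet and mu = 7 give E_7.

Type E7, Milnor number mu = 7.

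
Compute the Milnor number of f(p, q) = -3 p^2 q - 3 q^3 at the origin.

4

The Hessian of f at 0 is [[0, 0], [0, 0]] with rank 0, so corank 2. A Groebner basis of the Jacobian ideal J(f) in C{p,q} is {q^3, p^2 + 3*q^2, p*q}; counting standard monomials gives mu = 4. Corank 2; j^3 = -3*q*(p^2 + q^2) splits into three distinct lines over C (the quadratic factor has nonzero discriminant), so D_4.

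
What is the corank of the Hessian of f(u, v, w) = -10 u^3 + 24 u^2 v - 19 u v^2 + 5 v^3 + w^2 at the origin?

2

Hessian at 0 has rank 1.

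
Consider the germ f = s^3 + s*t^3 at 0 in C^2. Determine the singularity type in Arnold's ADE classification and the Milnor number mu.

Type E7, Milnor number mu = 7.

The Hessian of f at 0 is [[0, 0], [0, 0]] with rank 0, so corank 2. A Groebner basis of the Jacobian ideal J(f) in C{s,t} is {s^3, s*t^2, 3*s^2 + t^3}; counting standard monomials gives mu = 7. Corank 2; j^3 = s^3 is a perfect cube, so E-series; the 4-jet and mu = 7 give E_7.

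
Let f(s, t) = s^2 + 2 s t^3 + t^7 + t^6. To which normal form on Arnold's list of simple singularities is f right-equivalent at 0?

A6

The Hessian of f at 0 has rank 1. Corank 1: A-series; mu = 6 gives A_6.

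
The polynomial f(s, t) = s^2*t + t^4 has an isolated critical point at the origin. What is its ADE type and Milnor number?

The Hessian of f at 0 is [[0, 0], [0, 0]] with rank 0, so corank 2. A Groebner basis of the Jacobian ideal J(f) in C{s,t} is {s^3, s^2/4 + t^3, s*t}; counting standard monomials gives mu = 5. Corank 2; j^3 = s^2*t has shape L^2 M (L != M), so D-series; mu = 5 gives D_5.

Type D_5, Milnor number mu = 5.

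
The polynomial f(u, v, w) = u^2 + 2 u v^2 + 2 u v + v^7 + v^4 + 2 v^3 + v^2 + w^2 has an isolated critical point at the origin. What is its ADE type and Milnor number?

The Hessian of f at 0 is [[2, 2, 0], [2, 2, 0], [0, 0, 2]] with rank 2, so corank 1. A Groebner basis of the Jacobian ideal J(f) in C{u,v,w} is {u^3 + 3*u^2*v - 3*u^2 - 4*u*v + u + v, u + v^2 + v, w}; counting standard monomials gives mu = 6. Corank 1: A-series; mu = 6 gives A_6.

Type A6, Milnor number mu = 6.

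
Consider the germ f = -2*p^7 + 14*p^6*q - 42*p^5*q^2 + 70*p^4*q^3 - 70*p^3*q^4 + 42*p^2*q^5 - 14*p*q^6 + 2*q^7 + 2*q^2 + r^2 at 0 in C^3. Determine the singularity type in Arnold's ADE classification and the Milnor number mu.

The Hessian of f at 0 has rank 2. Corank 1: A-series; mu = 6 gives A_6.

Type A_{6}, Milnor number mu = 6.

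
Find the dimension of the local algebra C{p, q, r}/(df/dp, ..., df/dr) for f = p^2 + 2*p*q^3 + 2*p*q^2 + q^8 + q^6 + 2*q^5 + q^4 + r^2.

The Hessian of f at 0 has rank 2. Corank 1: A-series; mu = 7 gives A_7.

7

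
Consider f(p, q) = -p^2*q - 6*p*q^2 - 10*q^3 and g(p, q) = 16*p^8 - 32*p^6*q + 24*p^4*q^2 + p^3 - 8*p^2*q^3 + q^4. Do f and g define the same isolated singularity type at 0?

No.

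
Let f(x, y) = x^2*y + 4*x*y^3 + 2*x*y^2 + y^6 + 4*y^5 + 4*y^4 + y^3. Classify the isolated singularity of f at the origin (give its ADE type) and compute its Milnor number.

Type D7, Milnor number mu = 7.

The Hessian of f at 0 is [[0, 0], [0, 0]] with rank 0, so corank 2. A Groebner basis of the Jacobian ideal J(f) in C{x,y} is {x^3 - 2*x^2 - 7*x*y^2 - x*y + y^2, x^2*y + 2*x^2/3 + 10*x*y^2/3 + x*y/6 - y^2/2, x*y/2 + y^3 + y^2/2}; counting standard monomials gives mu = 7. Corank 2; j^3 = y*(x + y)^2 has shape L^2 M (L != M), so D-series; mu = 7 gives D_7.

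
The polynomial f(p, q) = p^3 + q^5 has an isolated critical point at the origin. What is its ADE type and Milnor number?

Type E_8, Milnor number mu = 8.

The Hessian of f at 0 has rank 0. Corank 2; j^3 = p^3 is a perfect cube, so E-series; the 5-jet and mu = 8 give E_8.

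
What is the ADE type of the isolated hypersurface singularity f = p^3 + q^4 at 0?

E_{6}

The Hessian of f at 0 is [[0, 0], [0, 0]] with rank 0, so corank 2. A Groebner basis of the Jacobian ideal J(f) in C{p,q} is {q^3, p^2}; counting standard monomials gives mu = 6. Corank 2; j^3 = p^3 is a perfect cube, so E-series; the 4-jet and mu = 6 give E_6.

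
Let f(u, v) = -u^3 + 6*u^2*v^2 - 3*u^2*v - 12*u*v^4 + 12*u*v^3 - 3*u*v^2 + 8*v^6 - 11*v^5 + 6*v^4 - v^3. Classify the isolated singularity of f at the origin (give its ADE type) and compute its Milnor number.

Type E_{8}, Milnor number mu = 8.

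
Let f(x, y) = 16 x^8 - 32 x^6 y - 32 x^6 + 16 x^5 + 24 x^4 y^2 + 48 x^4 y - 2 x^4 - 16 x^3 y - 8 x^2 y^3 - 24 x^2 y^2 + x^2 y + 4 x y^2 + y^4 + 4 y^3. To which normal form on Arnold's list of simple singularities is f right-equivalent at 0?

D5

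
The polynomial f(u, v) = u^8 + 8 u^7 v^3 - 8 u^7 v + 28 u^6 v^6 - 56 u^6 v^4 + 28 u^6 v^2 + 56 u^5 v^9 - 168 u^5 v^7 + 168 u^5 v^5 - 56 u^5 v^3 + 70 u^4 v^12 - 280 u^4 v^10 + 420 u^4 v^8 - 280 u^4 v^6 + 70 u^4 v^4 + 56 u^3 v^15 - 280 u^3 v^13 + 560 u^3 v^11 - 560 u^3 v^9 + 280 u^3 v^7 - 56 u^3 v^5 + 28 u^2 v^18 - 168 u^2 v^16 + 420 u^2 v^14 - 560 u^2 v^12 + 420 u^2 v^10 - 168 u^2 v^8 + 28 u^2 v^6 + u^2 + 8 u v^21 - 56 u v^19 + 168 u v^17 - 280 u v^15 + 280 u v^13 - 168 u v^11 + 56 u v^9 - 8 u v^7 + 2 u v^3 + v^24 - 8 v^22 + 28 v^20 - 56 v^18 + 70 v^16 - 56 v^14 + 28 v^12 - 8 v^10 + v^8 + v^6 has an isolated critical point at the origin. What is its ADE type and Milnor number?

Type A_7, Milnor number mu = 7.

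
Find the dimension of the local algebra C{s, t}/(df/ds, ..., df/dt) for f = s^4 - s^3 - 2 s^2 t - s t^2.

5

The Hessian of f at 0 has rank 0. Corank 2; j^3 = -s*(s + t)^2 has shape L^2 M (L != M), so D-series; mu = 5 gives D_5.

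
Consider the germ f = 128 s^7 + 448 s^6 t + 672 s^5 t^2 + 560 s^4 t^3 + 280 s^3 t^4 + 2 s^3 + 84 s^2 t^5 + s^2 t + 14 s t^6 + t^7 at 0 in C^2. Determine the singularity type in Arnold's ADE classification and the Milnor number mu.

Type D_8, Milnor number mu = 8.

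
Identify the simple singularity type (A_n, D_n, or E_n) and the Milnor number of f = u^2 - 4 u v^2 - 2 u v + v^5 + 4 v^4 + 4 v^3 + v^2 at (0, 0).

Type A_4, Milnor number mu = 4.

The Hessian of f at 0 is [[2, -2], [-2, 2]] with rank 1, so corank 1. A Groebner basis of the Jacobian ideal J(f) in C{u,v} is {u^2 - 2*u*v + u/2 - v/2, -u/2 + v^2 + v/2}; counting standard monomials gives mu = 4. Corank 1: A-series; mu = 4 gives A_4.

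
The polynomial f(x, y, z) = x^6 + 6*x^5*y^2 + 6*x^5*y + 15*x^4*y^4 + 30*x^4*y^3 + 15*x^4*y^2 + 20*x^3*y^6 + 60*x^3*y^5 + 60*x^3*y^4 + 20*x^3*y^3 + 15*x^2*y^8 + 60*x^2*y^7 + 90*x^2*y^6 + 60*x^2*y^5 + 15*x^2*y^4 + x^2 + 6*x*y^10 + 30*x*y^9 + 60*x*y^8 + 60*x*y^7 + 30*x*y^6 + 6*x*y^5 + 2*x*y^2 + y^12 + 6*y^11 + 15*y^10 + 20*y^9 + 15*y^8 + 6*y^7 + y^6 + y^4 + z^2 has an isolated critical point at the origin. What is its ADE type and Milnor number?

The Hessian of f at 0 has rank 2. Corank 1: A-series; mu = 5 gives A_5.

Type A_5, Milnor number mu = 5.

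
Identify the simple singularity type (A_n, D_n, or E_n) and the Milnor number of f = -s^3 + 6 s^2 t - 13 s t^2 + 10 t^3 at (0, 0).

Type D4, Milnor number mu = 4.

The Hessian of f at 0 has rank 0. Corank 2; j^3 = -(s - 2*t)*(s^2 - 4*s*t + 5*t^2) splits into three distinct lines over C (the quadratic factor has nonzero discriminant), so D_4.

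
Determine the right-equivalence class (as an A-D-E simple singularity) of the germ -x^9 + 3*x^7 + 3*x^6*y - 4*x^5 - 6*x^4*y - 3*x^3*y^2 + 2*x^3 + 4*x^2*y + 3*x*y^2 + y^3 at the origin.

The Hessian of f at 0 is [[0, 0], [0, 0]] with rank 0, so corank 2. A Groebner basis of the Jacobian ideal J(f) in C{x,y} is {y^3, x^2 - 3*y^2/2, x*y + 3*y^2/2}; counting standard monomials gives mu = 4. Corank 2; j^3 = (x + y)*(2*x^2 + 2*x*y + y^2) splits into three distinct lines over C (the quadratic factor has nonzero discriminant), so D_4.

D_4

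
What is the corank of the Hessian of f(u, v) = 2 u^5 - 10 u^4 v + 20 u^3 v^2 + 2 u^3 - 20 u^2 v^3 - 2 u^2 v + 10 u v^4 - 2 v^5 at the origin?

2

The Hessian at 0 is [[0, 0], [0, 0]] of rank 0; hence corank 2.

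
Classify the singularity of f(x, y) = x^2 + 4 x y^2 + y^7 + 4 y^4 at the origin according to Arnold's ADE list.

A_6

The Hessian of f at 0 has rank 1. Corank 1: A-series; mu = 6 gives A_6.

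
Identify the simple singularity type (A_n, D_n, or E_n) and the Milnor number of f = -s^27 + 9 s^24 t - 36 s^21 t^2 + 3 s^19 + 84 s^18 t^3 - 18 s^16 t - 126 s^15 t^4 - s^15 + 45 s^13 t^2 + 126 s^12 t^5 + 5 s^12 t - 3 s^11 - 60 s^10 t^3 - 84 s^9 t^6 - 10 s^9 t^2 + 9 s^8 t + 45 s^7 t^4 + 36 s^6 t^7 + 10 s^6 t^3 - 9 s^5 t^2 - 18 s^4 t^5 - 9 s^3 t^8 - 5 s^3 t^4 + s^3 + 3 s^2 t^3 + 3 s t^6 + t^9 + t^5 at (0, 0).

The Hessian of f at 0 is [[0, 0], [0, 0]] with rank 0, so corank 2. A Groebner basis of the Jacobian ideal J(f) in C{s,t} is {s^2/2 + s*t^3, t^4, s^3, s^2*t}; counting standard monomials gives mu = 8. Corank 2; j^3 = s^3 is a perfect cube, so E-series; the 5-jet and mu = 8 give E_8.

Type E_8, Milnor number mu = 8.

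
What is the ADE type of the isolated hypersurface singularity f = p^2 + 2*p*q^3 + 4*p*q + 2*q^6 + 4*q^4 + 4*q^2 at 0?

A5

The Hessian of f at 0 is [[2, 4], [4, 8]] with rank 1, so corank 1. A Groebner basis of the Jacobian ideal J(f) in C{p,q} is {p*q^2 - 2*p - 4*q, p + q^3 + 2*q, p^2 + 4*p*q + 4*q^2}; counting standard monomials gives mu = 5. Corank 1: A-series; mu = 5 gives A_5.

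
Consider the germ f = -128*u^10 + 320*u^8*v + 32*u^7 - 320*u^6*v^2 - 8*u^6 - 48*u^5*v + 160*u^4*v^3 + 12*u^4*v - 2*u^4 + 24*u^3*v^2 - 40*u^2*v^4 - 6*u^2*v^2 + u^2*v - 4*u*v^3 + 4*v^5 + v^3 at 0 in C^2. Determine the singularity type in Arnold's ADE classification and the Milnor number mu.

The Hessian of f at 0 has rank 0. Corank 2; j^3 = v*(u^2 + v^2) splits into three distinct lines over C (the quadratic factor has nonzero discriminant), so D_4.

Type D_{4}, Milnor number mu = 4.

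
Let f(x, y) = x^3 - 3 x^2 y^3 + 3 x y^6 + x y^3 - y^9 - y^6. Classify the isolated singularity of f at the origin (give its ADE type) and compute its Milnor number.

Type E7, Milnor number mu = 7.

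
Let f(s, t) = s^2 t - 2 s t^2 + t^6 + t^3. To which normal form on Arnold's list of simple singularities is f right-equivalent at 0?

D7

The Hessian of f at 0 has rank 0. Corank 2; j^3 = t*(s - t)^2 has shape L^2 M (L != M), so D-series; mu = 7 gives D_7.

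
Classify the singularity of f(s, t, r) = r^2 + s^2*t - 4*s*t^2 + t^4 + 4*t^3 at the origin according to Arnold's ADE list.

D5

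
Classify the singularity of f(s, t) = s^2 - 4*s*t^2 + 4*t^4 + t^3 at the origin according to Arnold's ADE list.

The Hessian of f at 0 has rank 1. Corank 1: A-series; mu = 2 gives A_2.

A2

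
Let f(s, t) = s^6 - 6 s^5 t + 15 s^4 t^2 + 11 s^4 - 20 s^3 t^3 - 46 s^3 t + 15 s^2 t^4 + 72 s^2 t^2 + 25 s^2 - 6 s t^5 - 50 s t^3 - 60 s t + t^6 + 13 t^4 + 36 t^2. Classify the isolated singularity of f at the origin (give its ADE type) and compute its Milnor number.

The Hessian of f at 0 has rank 1. Corank 1: A-series; mu = 3 gives A_3.

Type A3, Milnor number mu = 3.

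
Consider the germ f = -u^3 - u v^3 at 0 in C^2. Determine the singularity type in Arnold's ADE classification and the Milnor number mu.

Type E_{7}, Milnor number mu = 7.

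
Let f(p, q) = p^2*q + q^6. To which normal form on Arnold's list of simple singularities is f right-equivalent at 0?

D7

The Hessian of f at 0 is [[0, 0], [0, 0]] with rank 0, so corank 2. A Groebner basis of the Jacobian ideal J(f) in C{p,q} is {p^2/6 + q^5, p^3, p*q}; counting standard monomials gives mu = 7. Corank 2; j^3 = p^2*q has shape L^2 M (L != M), so D-series; mu = 7 gives D_7.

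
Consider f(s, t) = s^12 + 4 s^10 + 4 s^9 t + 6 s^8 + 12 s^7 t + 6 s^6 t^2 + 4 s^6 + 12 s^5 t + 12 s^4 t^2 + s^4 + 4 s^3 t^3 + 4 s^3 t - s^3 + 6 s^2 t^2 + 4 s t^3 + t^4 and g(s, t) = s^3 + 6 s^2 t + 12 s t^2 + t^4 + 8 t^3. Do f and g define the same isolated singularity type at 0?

Yes.

The Hessian of f at 0 has rank 0. Corank 2; j^3 = -s^3 is a perfect cube, so E-series; the 4-jet and mu = 6 give E_6. The Hessian of g at 0 has rank 0. Corank 2; j^3 = (s + 2*t)^3 is a perfect cube, so E-series; the 4-jet and mu = 6 give E_6. Both have type E_6, hence right-equivalent.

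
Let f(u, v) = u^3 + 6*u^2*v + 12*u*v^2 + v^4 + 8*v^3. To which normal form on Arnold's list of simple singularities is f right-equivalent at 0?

E_6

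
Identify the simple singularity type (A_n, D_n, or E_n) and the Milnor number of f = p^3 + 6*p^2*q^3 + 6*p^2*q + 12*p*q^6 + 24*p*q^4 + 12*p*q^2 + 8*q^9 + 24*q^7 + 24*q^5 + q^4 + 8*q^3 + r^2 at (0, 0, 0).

The Hessian of f at 0 is [[0, 0, 0], [0, 0, 0], [0, 0, 2]] with rank 1, so corank 2. A Groebner basis of the Jacobian ideal J(f) in C{p,q,r} is {q^3, p^2 + 4*p*q + 4*q^2, r}; counting standard monomials gives mu = 6. Corank 2; j^3 = (p + 2*q)^3 is a perfect cube, so E-series; the 4-jet and mu = 6 give E_6.

Type E_6, Milnor number mu = 6.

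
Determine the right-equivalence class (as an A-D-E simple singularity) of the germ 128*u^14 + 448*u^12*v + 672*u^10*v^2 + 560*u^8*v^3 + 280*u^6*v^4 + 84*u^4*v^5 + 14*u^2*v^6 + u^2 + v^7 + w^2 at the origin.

The Hessian of f at 0 has rank 2. Corank 1: A-series; mu = 6 gives A_6.

A6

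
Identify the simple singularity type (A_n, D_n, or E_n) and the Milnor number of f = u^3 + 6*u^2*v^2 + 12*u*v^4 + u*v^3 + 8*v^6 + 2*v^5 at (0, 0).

Type E_{7}, Milnor number mu = 7.

The Hessian of f at 0 is [[0, 0], [0, 0]] with rank 0, so corank 2. A Groebner basis of the Jacobian ideal J(f) in C{u,v} is {-u^2/4 + v^4 - v^3/12, u^3, u^2*v + u^2/12 + v^3/36, u^2/2 + u*v^2 + v^3/6}; counting standard monomials gives mu = 7. Corank 2; j^3 = u^3 is a perfect cube, so E-series; the 4-jet and mu = 7 give E_7.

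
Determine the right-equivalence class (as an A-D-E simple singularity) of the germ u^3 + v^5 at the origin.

The Hessian of f at 0 has rank 0. Corank 2; j^3 = u^3 is a perfect cube, so E-series; the 5-jet and mu = 8 give E_8.

E_8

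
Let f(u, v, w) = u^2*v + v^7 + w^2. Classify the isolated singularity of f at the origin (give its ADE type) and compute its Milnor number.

Type D8, Milnor number mu = 8.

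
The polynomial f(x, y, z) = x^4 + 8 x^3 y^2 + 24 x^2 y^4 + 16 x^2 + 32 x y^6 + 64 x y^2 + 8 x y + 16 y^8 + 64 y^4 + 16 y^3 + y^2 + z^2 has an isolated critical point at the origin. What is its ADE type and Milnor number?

The Hessian of f at 0 has rank 2. Corank 1: A-series; mu = 3 gives A_3.

Type A_3, Milnor number mu = 3.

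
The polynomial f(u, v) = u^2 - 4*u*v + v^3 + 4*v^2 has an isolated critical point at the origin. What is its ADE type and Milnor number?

Type A2, Milnor number mu = 2.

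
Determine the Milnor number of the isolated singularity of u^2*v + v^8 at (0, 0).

The Hessian of f at 0 has rank 0. Corank 2; j^3 = u^2*v has shape L^2 M (L != M), so D-series; mu = 9 gives D_9.

9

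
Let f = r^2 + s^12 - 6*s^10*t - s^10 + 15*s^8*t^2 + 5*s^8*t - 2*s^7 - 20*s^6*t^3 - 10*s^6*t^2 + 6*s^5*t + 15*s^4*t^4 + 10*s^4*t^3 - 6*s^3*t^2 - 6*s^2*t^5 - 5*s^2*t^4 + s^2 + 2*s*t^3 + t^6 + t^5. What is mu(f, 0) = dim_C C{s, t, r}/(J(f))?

4

The Hessian of f at 0 has rank 2. Corank 1: A-series; mu = 4 gives A_4.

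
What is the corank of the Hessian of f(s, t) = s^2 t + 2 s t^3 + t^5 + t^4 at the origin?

The Hessian at 0 is [[0, 0], [0, 0]] of rank 0; hence corank 2.

2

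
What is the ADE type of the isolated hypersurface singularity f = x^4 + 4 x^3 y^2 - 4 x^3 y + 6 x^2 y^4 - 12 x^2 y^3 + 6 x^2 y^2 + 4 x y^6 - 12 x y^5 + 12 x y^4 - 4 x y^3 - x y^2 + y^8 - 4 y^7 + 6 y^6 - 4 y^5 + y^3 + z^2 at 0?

The Hessian of f at 0 has rank 1. Corank 2; j^3 = -y^2*(x - y) has shape L^2 M (L != M), so D-series; mu = 5 gives D_5.

D_{5}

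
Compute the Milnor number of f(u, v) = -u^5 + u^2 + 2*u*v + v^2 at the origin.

4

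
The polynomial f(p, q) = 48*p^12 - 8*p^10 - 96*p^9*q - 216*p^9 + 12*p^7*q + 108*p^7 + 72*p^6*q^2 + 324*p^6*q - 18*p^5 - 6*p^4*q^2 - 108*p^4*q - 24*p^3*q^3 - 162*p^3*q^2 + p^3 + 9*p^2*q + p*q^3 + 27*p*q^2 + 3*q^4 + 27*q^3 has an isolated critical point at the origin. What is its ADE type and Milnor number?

Type E_{7}, Milnor number mu = 7.

The Hessian of f at 0 is [[0, 0], [0, 0]] with rank 0, so corank 2. A Groebner basis of the Jacobian ideal J(f) in C{p,q} is {p^3 + 9*p^2*q + 162*p^2 + 972*p*q + 1458*q^2, -9*p^2 + p*q^2 - 54*p*q - 81*q^2, 3*p^2 + 18*p*q + q^3 + 27*q^2}; counting standard monomials gives mu = 7. Corank 2; j^3 = (p + 3*q)^3 is a perfect cube, so E-series; the 4-jet and mu = 7 give E_7.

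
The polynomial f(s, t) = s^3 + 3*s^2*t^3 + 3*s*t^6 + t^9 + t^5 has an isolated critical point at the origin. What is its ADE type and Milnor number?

Type E_8, Milnor number mu = 8.

The Hessian of f at 0 has rank 0. Corank 2; j^3 = s^3 is a perfect cube, so E-series; the 5-jet and mu = 8 give E_8.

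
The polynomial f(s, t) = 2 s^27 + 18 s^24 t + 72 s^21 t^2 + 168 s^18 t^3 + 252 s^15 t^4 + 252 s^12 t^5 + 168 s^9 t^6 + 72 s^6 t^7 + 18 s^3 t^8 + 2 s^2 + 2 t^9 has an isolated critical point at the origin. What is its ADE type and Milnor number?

Type A_8, Milnor number mu = 8.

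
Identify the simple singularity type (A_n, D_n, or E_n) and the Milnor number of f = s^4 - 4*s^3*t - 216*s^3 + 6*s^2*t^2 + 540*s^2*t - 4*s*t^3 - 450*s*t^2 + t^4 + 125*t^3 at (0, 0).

The Hessian of f at 0 has rank 0. Corank 2; j^3 = -(6*s - 5*t)^3 is a perfect cube, so E-series; the 4-jet and mu = 6 give E_6.

Type E6, Milnor number mu = 6.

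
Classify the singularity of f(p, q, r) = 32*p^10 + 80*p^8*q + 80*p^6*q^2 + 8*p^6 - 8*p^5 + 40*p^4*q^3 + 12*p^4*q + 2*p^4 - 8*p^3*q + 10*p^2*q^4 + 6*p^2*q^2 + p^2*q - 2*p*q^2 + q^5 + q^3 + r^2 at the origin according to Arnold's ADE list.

D_6

The Hessian of f at 0 is [[0, 0, 0], [0, 0, 0], [0, 0, 2]] with rank 1, so corank 2. A Groebner basis of the Jacobian ideal J(f) in C{p,q,r} is {p^3 + 2*p^2 - 9*p*q/2 + 5*q^2/2, p^2*q - p*q/2 + q^2/2, -2*p^2 + p*q^2 + 7*p*q/2 - 3*q^2/2, -4*p^2 + 15*p*q/2 + q^3 - 7*q^2/2, r}; counting standard monomials gives mu = 6. Corank 2; j^3 = q*(p - q)^2 has shape L^2 M (L != M), so D-series; mu = 6 gives D_6.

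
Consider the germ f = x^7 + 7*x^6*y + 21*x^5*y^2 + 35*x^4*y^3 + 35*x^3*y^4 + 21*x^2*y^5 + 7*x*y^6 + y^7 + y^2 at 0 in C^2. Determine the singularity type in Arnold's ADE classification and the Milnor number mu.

The Hessian of f at 0 has rank 1. Corank 1: A-series; mu = 6 gives A_6.

Type A_{6}, Milnor number mu = 6.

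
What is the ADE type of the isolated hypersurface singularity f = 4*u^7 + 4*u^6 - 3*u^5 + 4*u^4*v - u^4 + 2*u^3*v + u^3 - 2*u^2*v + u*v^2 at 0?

D_5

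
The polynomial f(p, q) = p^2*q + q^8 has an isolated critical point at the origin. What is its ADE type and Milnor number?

Type D_9, Milnor number mu = 9.

The Hessian of f at 0 has rank 0. Corank 2; j^3 = p^2*q has shape L^2 M (L != M), so D-series; mu = 9 gives D_9.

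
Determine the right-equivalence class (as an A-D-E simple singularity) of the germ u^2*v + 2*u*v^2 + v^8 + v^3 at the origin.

D9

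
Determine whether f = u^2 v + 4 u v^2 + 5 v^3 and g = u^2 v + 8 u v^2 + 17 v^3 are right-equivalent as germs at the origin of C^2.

Yes.

The Hessian of f at 0 has rank 0. Corank 2; j^3 = v*(u^2 + 4*u*v + 5*v^2) splits into three distinct lines over C (the quadratic factor has nonzero discriminant), so D_4. The Hessian of g at 0 has rank 0. Corank 2; j^3 = v*(u^2 + 8*u*v + 17*v^2) splits into three distinct lines over C (the quadratic factor has nonzero discriminant), so D_4. Both have type D_4, hence right-equivalent.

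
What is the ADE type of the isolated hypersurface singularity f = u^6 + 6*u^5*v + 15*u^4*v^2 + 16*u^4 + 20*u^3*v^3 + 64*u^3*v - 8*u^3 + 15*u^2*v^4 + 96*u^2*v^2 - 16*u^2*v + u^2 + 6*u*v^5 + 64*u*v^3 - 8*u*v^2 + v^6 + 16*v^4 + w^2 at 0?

A_{5}

The Hessian of f at 0 has rank 2. Corank 1: A-series; mu = 5 gives A_5.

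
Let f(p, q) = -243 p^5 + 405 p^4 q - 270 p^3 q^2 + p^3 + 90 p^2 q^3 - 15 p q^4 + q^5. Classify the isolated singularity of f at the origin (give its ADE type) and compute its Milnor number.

Type E_{8}, Milnor number mu = 8.

The Hessian of f at 0 is [[0, 0], [0, 0]] with rank 0, so corank 2. A Groebner basis of the Jacobian ideal J(f) in C{p,q} is {q^5, p*q^3 - q^4/12, p^2}; counting standard monomials gives mu = 8. Corank 2; j^3 = p^3 is a perfect cube, so E-series; the 5-jet and mu = 8 give E_8.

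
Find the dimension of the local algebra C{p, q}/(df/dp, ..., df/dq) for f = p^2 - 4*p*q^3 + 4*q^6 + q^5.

4

The Hessian of f at 0 has rank 1. Corank 1: A-series; mu = 4 gives A_4.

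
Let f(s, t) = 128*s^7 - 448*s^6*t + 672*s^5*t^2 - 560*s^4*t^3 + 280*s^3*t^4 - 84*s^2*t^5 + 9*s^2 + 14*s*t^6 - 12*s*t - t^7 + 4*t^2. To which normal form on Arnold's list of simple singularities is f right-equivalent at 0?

The Hessian of f at 0 has rank 1. Corank 1: A-series; mu = 6 gives A_6.

A_{6}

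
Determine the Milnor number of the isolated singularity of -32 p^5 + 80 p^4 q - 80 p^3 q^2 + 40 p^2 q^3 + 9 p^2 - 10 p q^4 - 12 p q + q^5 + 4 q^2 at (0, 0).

4

The Hessian of f at 0 is [[18, -12], [-12, 8]] with rank 1, so corank 1. A Groebner basis of the Jacobian ideal J(f) in C{p,q} is {q^4, p - 2*q/3}; counting standard monomials gives mu = 4. Corank 1: A-series; mu = 4 gives A_4.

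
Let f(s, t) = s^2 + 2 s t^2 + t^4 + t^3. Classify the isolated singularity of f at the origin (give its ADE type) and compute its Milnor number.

Type A_{2}, Milnor number mu = 2.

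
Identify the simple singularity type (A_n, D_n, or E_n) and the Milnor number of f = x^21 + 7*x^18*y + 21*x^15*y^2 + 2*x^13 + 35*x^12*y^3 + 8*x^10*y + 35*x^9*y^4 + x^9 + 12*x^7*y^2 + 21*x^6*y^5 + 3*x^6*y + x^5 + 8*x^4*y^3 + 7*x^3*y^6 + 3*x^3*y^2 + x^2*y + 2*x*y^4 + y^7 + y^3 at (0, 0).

The Hessian of f at 0 is [[0, 0], [0, 0]] with rank 0, so corank 2. A Groebner basis of the Jacobian ideal J(f) in C{x,y} is {y^3, x^2 + 3*y^2, x*y}; counting standard monomials gives mu = 4. Corank 2; j^3 = y*(x^2 + y^2) splits into three distinct lines over C (the quadratic factor has nonzero discriminant), so D_4.

Type D_4, Milnor number mu = 4.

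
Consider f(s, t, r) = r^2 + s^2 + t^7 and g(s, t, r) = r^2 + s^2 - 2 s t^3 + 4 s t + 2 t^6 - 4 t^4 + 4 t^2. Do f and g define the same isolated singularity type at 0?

No.

The Hessian of f at 0 has rank 2. Corank 1: A-series; mu = 6 gives A_6. The Hessian of g at 0 has rank 2. Corank 1: A-series; mu = 5 gives A_5. f is A_6 but g is A_5, hence not right-equivalent.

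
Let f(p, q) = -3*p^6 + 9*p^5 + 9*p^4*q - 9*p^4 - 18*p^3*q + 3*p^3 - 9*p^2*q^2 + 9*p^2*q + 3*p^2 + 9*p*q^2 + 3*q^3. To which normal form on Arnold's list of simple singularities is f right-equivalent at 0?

A_{2}

The Hessian of f at 0 is [[6, 0], [0, 0]] with rank 1, so corank 1. A Groebner basis of the Jacobian ideal J(f) in C{p,q} is {q^2, p}; counting standard monomials gives mu = 2. Corank 1: A-series; mu = 2 gives A_2.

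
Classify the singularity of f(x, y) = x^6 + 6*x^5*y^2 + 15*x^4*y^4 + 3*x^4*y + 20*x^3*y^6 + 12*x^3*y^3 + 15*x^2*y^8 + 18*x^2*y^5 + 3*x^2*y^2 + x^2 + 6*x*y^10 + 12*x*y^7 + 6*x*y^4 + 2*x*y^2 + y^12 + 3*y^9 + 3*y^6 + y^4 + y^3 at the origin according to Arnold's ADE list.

A_2

The Hessian of f at 0 has rank 1. Corank 1: A-series; mu = 2 gives A_2.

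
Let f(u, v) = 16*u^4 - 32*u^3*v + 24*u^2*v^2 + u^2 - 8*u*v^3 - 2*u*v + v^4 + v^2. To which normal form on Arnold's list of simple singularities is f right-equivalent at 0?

The Hessian of f at 0 has rank 1. Corank 1: A-series; mu = 3 gives A_3.

A_{3}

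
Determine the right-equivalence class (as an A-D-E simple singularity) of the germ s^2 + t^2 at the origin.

A_1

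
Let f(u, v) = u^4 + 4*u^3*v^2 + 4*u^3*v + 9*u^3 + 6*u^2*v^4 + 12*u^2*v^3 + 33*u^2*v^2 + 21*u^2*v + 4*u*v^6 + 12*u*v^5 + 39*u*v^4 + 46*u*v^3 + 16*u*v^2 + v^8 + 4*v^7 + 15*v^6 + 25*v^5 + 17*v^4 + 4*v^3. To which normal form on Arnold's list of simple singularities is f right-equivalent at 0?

D5

The Hessian of f at 0 has rank 0. Corank 2; j^3 = (u + v)*(3*u + 2*v)^2 has shape L^2 M (L != M), so D-series; mu = 5 gives D_5.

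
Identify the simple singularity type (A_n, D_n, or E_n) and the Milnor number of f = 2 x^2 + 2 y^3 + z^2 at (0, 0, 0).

Type A_{2}, Milnor number mu = 2.

The Hessian of f at 0 has rank 2. Corank 1: A-series; mu = 2 gives A_2.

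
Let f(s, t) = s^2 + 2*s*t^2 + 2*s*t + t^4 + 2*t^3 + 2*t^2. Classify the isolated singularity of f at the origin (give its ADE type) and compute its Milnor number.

Type A_1, Milnor number mu = 1.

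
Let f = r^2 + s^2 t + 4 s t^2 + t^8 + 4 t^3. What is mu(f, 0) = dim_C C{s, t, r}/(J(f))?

9

The Hessian of f at 0 is [[0, 0, 0], [0, 0, 0], [0, 0, 2]] with rank 1, so corank 2. A Groebner basis of the Jacobian ideal J(f) in C{s,t,r} is {s^2/8 + t^7 - t^2/2, s^3 + 8*t^3, s*t + 2*t^2, r}; counting standard monomials gives mu = 9. Corank 2; j^3 = t*(s + 2*t)^2 has shape L^2 M (L != M), so D-series; mu = 9 gives D_9.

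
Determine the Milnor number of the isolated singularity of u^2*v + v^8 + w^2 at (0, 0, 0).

9

The Hessian of f at 0 is [[0, 0, 0], [0, 0, 0], [0, 0, 2]] with rank 1, so corank 2. A Groebner basis of the Jacobian ideal J(f) in C{u,v,w} is {u^2/8 + v^7, u^3, u*v, w}; counting standard monomials gives mu = 9. Corank 2; j^3 = u^2*v has shape L^2 M (L != M), so D-series; mu = 9 gives D_9.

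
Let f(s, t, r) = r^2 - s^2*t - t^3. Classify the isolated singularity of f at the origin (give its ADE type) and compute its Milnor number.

Type D4, Milnor number mu = 4.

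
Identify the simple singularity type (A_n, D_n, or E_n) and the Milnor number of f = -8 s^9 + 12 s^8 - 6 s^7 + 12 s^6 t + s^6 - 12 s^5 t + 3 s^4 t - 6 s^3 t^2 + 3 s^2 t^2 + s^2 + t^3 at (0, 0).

Type A_2, Milnor number mu = 2.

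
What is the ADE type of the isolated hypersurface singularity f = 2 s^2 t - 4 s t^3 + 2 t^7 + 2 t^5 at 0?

D_{8}

The Hessian of f at 0 has rank 0. Corank 2; j^3 = 2*s^2*t has shape L^2 M (L != M), so D-series; mu = 8 gives D_8.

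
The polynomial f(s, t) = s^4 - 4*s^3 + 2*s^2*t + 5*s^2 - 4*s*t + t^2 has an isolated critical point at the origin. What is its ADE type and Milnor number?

Type A1, Milnor number mu = 1.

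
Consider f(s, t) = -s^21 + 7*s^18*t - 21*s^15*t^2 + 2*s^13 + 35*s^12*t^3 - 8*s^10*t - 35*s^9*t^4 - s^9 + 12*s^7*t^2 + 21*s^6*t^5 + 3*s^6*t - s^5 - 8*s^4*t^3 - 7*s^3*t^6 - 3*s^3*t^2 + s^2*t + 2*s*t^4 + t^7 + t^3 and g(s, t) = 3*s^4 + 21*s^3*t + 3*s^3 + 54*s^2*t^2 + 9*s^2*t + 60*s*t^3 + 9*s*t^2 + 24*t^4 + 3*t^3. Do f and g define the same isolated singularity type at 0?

The Hessian of f at 0 has rank 0. Corank 2; j^3 = t*(s^2 + t^2) splits into three distinct lines over C (the quadratic factor has nonzero discriminant), so D_4. The Hessian of g at 0 has rank 0. Corank 2; j^3 = 3*(s + t)^3 is a perfect cube, so E-series; the 4-jet and mu = 7 give E_7. f is D_4 but g is E_7, hence not right-equivalent.

No.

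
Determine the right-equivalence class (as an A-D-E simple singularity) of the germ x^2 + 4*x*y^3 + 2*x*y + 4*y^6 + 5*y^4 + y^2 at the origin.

A_{3}

The Hessian of f at 0 has rank 1. Corank 1: A-series; mu = 3 gives A_3.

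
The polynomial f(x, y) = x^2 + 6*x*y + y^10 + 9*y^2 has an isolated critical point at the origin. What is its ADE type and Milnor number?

Type A9, Milnor number mu = 9.

The Hessian of f at 0 is [[2, 6], [6, 18]] with rank 1, so corank 1. A Groebner basis of the Jacobian ideal J(f) in C{x,y} is {y^9, x + 3*y}; counting standard monomials gives mu = 9. Corank 1: A-series; mu = 9 gives A_9.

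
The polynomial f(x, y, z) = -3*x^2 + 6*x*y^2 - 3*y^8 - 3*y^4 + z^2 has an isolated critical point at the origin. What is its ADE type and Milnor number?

Type A7, Milnor number mu = 7.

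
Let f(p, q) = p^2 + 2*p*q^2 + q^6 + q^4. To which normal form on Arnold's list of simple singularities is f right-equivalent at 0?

A_{5}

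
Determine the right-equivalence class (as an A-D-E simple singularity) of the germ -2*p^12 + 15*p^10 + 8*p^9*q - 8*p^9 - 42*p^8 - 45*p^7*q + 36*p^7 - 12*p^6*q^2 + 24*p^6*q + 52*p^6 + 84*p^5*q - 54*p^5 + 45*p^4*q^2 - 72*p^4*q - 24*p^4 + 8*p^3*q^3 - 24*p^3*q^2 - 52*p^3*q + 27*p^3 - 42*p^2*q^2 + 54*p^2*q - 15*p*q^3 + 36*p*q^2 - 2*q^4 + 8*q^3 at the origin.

The Hessian of f at 0 has rank 0. Corank 2; j^3 = (3*p + 2*q)^3 is a perfect cube, so E-series; the 4-jet and mu = 7 give E_7.

E_{7}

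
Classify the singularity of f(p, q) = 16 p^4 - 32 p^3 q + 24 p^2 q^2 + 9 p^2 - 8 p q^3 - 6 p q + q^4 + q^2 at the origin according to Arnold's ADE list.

A3

The Hessian of f at 0 is [[18, -6], [-6, 2]] with rank 1, so corank 1. A Groebner basis of the Jacobian ideal J(f) in C{p,q} is {q^3, p - q/3}; counting standard monomials gives mu = 3. Corank 1: A-series; mu = 3 gives A_3.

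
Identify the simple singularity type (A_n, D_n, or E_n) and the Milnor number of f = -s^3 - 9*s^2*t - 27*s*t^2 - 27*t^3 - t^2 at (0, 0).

The Hessian of f at 0 has rank 1. Corank 1: A-series; mu = 2 gives A_2.

Type A_{2}, Milnor number mu = 2.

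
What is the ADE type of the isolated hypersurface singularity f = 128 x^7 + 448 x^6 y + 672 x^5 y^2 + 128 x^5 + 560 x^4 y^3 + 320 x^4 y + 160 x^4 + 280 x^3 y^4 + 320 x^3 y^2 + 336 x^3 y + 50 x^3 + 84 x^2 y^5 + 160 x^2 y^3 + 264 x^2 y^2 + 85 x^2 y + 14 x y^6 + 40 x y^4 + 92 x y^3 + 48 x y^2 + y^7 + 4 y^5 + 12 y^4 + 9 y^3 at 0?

D8

The Hessian of f at 0 is [[0, 0], [0, 0]] with rank 0, so corank 2. A Groebner basis of the Jacobian ideal J(f) in C{x,y} is {-9215625*x^2/3688 + x*y^3 - 101525*x*y^2/1844 - 22634375*x*y/7376 - 125965*y^3/3688 - 6945375*y^2/7376, 4234375*x^2/922 + 84875*x*y^2/922 + 10415625*x*y/1844 + y^4 + 26475*y^3/461 + 3200625*y^2/1844, x^3 + 7715*x^2/1844 - 849*x*y^2/922 + 17453*x*y/3688 - 629*y^3/1844 + 4917*y^2/3688, x^2*y - 4375*x^2/1844 + 1027*x*y^2/922 - 9945*x*y/3688 + 573*y^3/1844 - 2817*y^2/3688}; counting standard monomials gives mu = 8. Corank 2; j^3 = (2*x + y)*(5*x + 3*y)^2 has shape L^2 M (L != M), so D-series; mu = 8 gives D_8.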